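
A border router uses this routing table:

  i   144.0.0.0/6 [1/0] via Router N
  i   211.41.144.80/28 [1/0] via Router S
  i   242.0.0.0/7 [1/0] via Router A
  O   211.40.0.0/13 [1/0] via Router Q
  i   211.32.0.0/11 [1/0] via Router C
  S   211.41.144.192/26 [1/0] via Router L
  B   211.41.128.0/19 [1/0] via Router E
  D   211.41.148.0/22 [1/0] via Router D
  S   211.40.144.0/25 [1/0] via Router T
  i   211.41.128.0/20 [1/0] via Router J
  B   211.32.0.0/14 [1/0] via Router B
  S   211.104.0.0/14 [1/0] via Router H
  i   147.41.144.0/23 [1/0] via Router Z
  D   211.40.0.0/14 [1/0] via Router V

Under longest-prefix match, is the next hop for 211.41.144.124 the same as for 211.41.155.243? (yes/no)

yes

211.41.144.124: longest match 211.41.128.0/19 -> Router E
211.41.155.243: longest match 211.41.128.0/19 -> Router E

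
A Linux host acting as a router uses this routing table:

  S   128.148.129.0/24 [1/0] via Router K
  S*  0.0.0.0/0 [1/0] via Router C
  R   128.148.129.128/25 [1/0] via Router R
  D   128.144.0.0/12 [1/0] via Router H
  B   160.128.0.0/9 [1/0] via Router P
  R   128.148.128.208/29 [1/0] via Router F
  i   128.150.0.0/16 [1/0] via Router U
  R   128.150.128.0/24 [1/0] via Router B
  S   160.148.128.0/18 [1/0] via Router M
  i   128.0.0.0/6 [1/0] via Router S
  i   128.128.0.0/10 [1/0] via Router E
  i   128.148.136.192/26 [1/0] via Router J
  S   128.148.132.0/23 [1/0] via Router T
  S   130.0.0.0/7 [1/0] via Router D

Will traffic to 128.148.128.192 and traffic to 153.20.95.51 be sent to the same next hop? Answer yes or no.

no

128.148.128.192: longest match 128.144.0.0/12 -> Router H
153.20.95.51: longest match 0.0.0.0/0 -> Router C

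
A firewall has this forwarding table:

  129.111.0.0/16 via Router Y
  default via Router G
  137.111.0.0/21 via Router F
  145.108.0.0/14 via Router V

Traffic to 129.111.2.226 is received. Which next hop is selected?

Routes whose prefix contains 129.111.2.226:
  0.0.0.0/0 (default, matches everything) -> Router G
  129.111.0.0/16 (129.111.0.0 - 129.111.255.255) -> Router Y
More-specific entries that do NOT match:
  137.111.0.0/21 (137.111.0.0 - 137.111.7.255) does not contain 129.111.2.226
Longest matching prefix is /16 -> next hop Router Y.

Router Y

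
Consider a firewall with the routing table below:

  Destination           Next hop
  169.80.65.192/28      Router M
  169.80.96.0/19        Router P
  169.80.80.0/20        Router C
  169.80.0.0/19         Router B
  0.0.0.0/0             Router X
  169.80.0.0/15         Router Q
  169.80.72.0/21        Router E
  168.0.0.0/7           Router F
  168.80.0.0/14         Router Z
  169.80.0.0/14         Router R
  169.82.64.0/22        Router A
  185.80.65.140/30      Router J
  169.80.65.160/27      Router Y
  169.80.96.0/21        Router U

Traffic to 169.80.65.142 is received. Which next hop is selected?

Router Q

Routes whose prefix contains 169.80.65.142:
  0.0.0.0/0 (default, matches everything) -> Router X
  168.0.0.0/7 (168.0.0.0 - 169.255.255.255) -> Router F
  169.80.0.0/14 (169.80.0.0 - 169.83.255.255) -> Router R
  169.80.0.0/15 (169.80.0.0 - 169.81.255.255) -> Router Q
More-specific entries that do NOT match:
  185.80.65.140/30 (185.80.65.140 - 185.80.65.143) does not contain 169.80.65.142
  169.80.65.192/28 (169.80.65.192 - 169.80.65.207) does not contain 169.80.65.142
  169.80.65.160/27 (169.80.65.160 - 169.80.65.191) does not contain 169.80.65.142
  169.82.64.0/22 (169.82.64.0 - 169.82.67.255) does not contain 169.80.65.142
  169.80.72.0/21 (169.80.72.0 - 169.80.79.255) does not contain 169.80.65.142
  169.80.96.0/21 (169.80.96.0 - 169.80.103.255) does not contain 169.80.65.142
  169.80.80.0/20 (169.80.80.0 - 169.80.95.255) does not contain 169.80.65.142
  169.80.96.0/19 (169.80.96.0 - 169.80.127.255) does not contain 169.80.65.142
  169.80.0.0/19 (169.80.0.0 - 169.80.31.255) does not contain 169.80.65.142
Longest matching prefix is /15 -> next hop Router Q.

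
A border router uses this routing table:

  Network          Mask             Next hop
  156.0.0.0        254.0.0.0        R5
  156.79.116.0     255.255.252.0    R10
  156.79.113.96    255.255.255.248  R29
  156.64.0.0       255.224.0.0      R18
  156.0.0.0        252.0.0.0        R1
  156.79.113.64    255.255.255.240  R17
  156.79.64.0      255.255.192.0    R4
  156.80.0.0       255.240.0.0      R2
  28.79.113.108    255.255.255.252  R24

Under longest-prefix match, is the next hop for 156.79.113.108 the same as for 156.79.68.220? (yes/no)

156.79.113.108: longest match 156.79.64.0/18 -> R4
156.79.68.220: longest match 156.79.64.0/18 -> R4

yes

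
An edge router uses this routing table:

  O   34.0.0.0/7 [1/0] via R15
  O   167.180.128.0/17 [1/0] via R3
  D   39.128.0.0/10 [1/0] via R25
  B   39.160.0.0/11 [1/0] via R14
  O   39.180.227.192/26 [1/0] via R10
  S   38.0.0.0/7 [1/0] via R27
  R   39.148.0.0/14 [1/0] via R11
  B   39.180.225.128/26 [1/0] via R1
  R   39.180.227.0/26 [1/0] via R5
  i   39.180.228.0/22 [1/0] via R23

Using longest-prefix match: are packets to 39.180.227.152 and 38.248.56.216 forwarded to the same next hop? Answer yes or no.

no

39.180.227.152: longest match 39.160.0.0/11 -> R14
38.248.56.216: longest match 38.0.0.0/7 -> R27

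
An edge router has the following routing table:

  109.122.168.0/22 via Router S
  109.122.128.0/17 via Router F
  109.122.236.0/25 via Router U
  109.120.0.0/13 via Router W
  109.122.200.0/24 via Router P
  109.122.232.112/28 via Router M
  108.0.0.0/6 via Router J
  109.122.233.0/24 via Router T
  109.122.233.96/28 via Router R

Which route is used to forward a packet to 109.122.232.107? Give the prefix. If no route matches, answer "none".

109.122.128.0/17

Entries matching 109.122.232.107:
  108.0.0.0/6 (108.0.0.0 - 111.255.255.255)
  109.120.0.0/13 (109.120.0.0 - 109.127.255.255)
  109.122.128.0/17 (109.122.128.0 - 109.122.255.255)
Most specific is 109.122.128.0/17.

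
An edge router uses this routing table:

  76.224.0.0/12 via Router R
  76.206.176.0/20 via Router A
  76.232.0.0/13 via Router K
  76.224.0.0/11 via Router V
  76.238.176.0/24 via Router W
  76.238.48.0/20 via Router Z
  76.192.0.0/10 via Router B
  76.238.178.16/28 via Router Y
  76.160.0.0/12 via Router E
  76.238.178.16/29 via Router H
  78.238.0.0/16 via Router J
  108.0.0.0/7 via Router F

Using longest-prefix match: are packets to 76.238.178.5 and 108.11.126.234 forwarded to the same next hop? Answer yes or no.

76.238.178.5: longest match 76.232.0.0/13 -> Router K
108.11.126.234: longest match 108.0.0.0/7 -> Router F

no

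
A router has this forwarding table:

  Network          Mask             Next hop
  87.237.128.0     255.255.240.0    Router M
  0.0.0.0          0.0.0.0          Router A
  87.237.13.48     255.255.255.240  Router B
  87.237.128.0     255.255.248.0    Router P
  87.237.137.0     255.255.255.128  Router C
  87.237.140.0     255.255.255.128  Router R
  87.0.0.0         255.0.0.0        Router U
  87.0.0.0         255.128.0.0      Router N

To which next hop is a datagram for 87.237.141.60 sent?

Routes whose prefix contains 87.237.141.60:
  0.0.0.0/0 (default, matches everything) -> Router A
  87.0.0.0/8 (87.0.0.0 - 87.255.255.255) -> Router U
  87.237.128.0/20 (87.237.128.0 - 87.237.143.255) -> Router M
More-specific entries that do NOT match:
  87.237.13.48/28 (87.237.13.48 - 87.237.13.63) does not contain 87.237.141.60
  87.237.137.0/25 (87.237.137.0 - 87.237.137.127) does not contain 87.237.141.60
  87.237.140.0/25 (87.237.140.0 - 87.237.140.127) does not contain 87.237.141.60
  87.237.128.0/21 (87.237.128.0 - 87.237.135.255) does not contain 87.237.141.60
Longest matching prefix is /20 -> next hop Router M.

Router M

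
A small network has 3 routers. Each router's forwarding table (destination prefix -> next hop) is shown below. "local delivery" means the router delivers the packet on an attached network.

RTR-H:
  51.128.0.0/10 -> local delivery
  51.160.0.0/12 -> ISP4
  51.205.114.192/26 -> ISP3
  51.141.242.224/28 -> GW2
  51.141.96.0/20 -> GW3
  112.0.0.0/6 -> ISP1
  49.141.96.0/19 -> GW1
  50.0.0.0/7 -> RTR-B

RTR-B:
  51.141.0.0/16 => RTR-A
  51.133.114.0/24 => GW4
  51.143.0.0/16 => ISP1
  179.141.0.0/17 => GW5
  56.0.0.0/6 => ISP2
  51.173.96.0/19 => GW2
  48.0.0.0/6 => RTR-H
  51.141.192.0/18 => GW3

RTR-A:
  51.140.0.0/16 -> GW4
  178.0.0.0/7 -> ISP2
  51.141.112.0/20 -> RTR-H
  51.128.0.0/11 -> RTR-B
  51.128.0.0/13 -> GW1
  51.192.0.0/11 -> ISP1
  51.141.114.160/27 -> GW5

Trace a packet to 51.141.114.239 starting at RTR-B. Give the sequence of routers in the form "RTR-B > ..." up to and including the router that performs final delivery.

RTR-B > RTR-A > RTR-H

At RTR-B: longest match for 51.141.114.239 is 51.141.0.0/16 -> RTR-A
At RTR-A: longest match for 51.141.114.239 is 51.141.112.0/20 -> RTR-H
At RTR-H: longest match for 51.141.114.239 is 51.128.0.0/10 -> local delivery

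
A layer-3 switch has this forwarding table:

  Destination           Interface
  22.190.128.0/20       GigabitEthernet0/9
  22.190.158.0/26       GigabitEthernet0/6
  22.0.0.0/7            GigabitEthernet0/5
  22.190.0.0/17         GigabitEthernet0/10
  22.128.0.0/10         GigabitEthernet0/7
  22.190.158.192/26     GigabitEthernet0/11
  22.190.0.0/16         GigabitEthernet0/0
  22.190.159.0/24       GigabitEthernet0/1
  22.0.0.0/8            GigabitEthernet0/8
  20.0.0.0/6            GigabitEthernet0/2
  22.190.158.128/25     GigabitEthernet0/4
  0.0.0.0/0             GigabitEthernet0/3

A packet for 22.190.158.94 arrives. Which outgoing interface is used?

GigabitEthernet0/0

Routes whose prefix contains 22.190.158.94:
  0.0.0.0/0 (default, matches everything) -> GigabitEthernet0/3
  20.0.0.0/6 (20.0.0.0 - 23.255.255.255) -> GigabitEthernet0/2
  22.0.0.0/7 (22.0.0.0 - 23.255.255.255) -> GigabitEthernet0/5
  22.0.0.0/8 (22.0.0.0 - 22.255.255.255) -> GigabitEthernet0/8
  22.128.0.0/10 (22.128.0.0 - 22.191.255.255) -> GigabitEthernet0/7
  22.190.0.0/16 (22.190.0.0 - 22.190.255.255) -> GigabitEthernet0/0
More-specific entries that do NOT match:
  22.190.158.0/26 (22.190.158.0 - 22.190.158.63) does not contain 22.190.158.94
  22.190.158.192/26 (22.190.158.192 - 22.190.158.255) does not contain 22.190.158.94
  22.190.158.128/25 (22.190.158.128 - 22.190.158.255) does not contain 22.190.158.94
  22.190.159.0/24 (22.190.159.0 - 22.190.159.255) does not contain 22.190.158.94
  22.190.128.0/20 (22.190.128.0 - 22.190.143.255) does not contain 22.190.158.94
  22.190.0.0/17 (22.190.0.0 - 22.190.127.255) does not contain 22.190.158.94
Longest matching prefix is /16 -> interface GigabitEthernet0/0.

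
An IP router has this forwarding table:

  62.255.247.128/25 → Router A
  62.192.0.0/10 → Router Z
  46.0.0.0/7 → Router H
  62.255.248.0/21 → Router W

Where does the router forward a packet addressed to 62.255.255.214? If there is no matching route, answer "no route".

Router W

Routes whose prefix contains 62.255.255.214:
  62.192.0.0/10 (62.192.0.0 - 62.255.255.255) -> Router Z
  62.255.248.0/21 (62.255.248.0 - 62.255.255.255) -> Router W
More-specific entries that do NOT match:
  62.255.247.128/25 (62.255.247.128 - 62.255.247.255) does not contain 62.255.255.214
Longest matching prefix is /21 -> next hop Router W.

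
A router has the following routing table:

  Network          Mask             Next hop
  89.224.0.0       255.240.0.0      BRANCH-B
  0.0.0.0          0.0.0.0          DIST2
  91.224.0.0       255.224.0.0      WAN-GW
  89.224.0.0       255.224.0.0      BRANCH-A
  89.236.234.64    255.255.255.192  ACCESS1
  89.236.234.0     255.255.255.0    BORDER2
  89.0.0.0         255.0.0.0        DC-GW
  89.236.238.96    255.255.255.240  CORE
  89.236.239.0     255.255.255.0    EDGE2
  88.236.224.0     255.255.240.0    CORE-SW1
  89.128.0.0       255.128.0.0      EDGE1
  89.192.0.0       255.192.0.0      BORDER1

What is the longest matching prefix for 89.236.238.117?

Entries matching 89.236.238.117:
  0.0.0.0/0 (default, matches everything)
  89.0.0.0/8 (89.0.0.0 - 89.255.255.255)
  89.128.0.0/9 (89.128.0.0 - 89.255.255.255)
  89.192.0.0/10 (89.192.0.0 - 89.255.255.255)
  89.224.0.0/11 (89.224.0.0 - 89.255.255.255)
  89.224.0.0/12 (89.224.0.0 - 89.239.255.255)
Most specific is 89.224.0.0/12.

89.224.0.0/12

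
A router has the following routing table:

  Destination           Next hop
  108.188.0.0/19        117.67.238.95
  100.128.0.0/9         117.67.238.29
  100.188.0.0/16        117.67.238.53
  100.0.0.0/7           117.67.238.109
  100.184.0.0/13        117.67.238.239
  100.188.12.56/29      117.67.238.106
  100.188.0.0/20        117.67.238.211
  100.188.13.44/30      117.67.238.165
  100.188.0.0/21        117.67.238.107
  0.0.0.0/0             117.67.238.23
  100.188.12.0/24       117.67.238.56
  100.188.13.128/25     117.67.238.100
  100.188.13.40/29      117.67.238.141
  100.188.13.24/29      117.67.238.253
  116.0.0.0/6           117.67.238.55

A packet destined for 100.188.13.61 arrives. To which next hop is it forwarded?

Routes whose prefix contains 100.188.13.61:
  0.0.0.0/0 (default, matches everything) -> 117.67.238.23
  100.0.0.0/7 (100.0.0.0 - 101.255.255.255) -> 117.67.238.109
  100.128.0.0/9 (100.128.0.0 - 100.255.255.255) -> 117.67.238.29
  100.184.0.0/13 (100.184.0.0 - 100.191.255.255) -> 117.67.238.239
  100.188.0.0/16 (100.188.0.0 - 100.188.255.255) -> 117.67.238.53
  100.188.0.0/20 (100.188.0.0 - 100.188.15.255) -> 117.67.238.211
More-specific entries that do NOT match:
  100.188.13.44/30 (100.188.13.44 - 100.188.13.47) does not contain 100.188.13.61
  100.188.12.56/29 (100.188.12.56 - 100.188.12.63) does not contain 100.188.13.61
  100.188.13.40/29 (100.188.13.40 - 100.188.13.47) does not contain 100.188.13.61
  100.188.13.24/29 (100.188.13.24 - 100.188.13.31) does not contain 100.188.13.61
  100.188.13.128/25 (100.188.13.128 - 100.188.13.255) does not contain 100.188.13.61
  100.188.12.0/24 (100.188.12.0 - 100.188.12.255) does not contain 100.188.13.61
  100.188.0.0/21 (100.188.0.0 - 100.188.7.255) does not contain 100.188.13.61
Longest matching prefix is /20 -> next hop 117.67.238.211.

117.67.238.211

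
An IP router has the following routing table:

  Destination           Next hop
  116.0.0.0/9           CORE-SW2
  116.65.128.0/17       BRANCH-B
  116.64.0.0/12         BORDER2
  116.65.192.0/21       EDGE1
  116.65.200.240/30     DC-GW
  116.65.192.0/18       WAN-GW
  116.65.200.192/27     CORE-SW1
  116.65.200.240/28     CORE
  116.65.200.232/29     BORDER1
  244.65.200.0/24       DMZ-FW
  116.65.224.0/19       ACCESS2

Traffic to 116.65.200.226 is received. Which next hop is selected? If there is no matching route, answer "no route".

Routes whose prefix contains 116.65.200.226:
  116.0.0.0/9 (116.0.0.0 - 116.127.255.255) -> CORE-SW2
  116.64.0.0/12 (116.64.0.0 - 116.79.255.255) -> BORDER2
  116.65.128.0/17 (116.65.128.0 - 116.65.255.255) -> BRANCH-B
  116.65.192.0/18 (116.65.192.0 - 116.65.255.255) -> WAN-GW
More-specific entries that do NOT match:
  116.65.200.240/30 (116.65.200.240 - 116.65.200.243) does not contain 116.65.200.226
  116.65.200.232/29 (116.65.200.232 - 116.65.200.239) does not contain 116.65.200.226
  116.65.200.240/28 (116.65.200.240 - 116.65.200.255) does not contain 116.65.200.226
  116.65.200.192/27 (116.65.200.192 - 116.65.200.223) does not contain 116.65.200.226
  244.65.200.0/24 (244.65.200.0 - 244.65.200.255) does not contain 116.65.200.226
  116.65.192.0/21 (116.65.192.0 - 116.65.199.255) does not contain 116.65.200.226
  116.65.224.0/19 (116.65.224.0 - 116.65.255.255) does not contain 116.65.200.226
Longest matching prefix is /18 -> next hop WAN-GW.

WAN-GW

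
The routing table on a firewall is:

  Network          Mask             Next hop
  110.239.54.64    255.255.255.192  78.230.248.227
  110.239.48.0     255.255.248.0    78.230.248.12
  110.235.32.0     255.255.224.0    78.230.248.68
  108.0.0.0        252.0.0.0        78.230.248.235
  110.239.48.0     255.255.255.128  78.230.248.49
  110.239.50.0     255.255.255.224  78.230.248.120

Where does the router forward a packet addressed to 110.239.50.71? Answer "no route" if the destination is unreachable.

Routes whose prefix contains 110.239.50.71:
  108.0.0.0/6 (108.0.0.0 - 111.255.255.255) -> 78.230.248.235
  110.239.48.0/21 (110.239.48.0 - 110.239.55.255) -> 78.230.248.12
More-specific entries that do NOT match:
  110.239.50.0/27 (110.239.50.0 - 110.239.50.31) does not contain 110.239.50.71
  110.239.54.64/26 (110.239.54.64 - 110.239.54.127) does not contain 110.239.50.71
  110.239.48.0/25 (110.239.48.0 - 110.239.48.127) does not contain 110.239.50.71
Longest matching prefix is /21 -> next hop 78.230.248.12.

78.230.248.12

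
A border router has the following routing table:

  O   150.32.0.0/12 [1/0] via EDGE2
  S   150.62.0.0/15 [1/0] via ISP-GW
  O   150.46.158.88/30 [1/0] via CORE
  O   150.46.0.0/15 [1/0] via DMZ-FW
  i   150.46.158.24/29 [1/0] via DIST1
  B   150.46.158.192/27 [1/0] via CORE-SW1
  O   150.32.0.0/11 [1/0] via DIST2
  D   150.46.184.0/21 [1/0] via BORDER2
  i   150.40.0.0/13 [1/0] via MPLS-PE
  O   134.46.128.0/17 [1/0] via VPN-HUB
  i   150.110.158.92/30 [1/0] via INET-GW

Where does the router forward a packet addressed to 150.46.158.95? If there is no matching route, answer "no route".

Routes whose prefix contains 150.46.158.95:
  150.32.0.0/11 (150.32.0.0 - 150.63.255.255) -> DIST2
  150.32.0.0/12 (150.32.0.0 - 150.47.255.255) -> EDGE2
  150.40.0.0/13 (150.40.0.0 - 150.47.255.255) -> MPLS-PE
  150.46.0.0/15 (150.46.0.0 - 150.47.255.255) -> DMZ-FW
More-specific entries that do NOT match:
  150.46.158.88/30 (150.46.158.88 - 150.46.158.91) does not contain 150.46.158.95
  150.110.158.92/30 (150.110.158.92 - 150.110.158.95) does not contain 150.46.158.95
  150.46.158.24/29 (150.46.158.24 - 150.46.158.31) does not contain 150.46.158.95
  150.46.158.192/27 (150.46.158.192 - 150.46.158.223) does not contain 150.46.158.95
  150.46.184.0/21 (150.46.184.0 - 150.46.191.255) does not contain 150.46.158.95
  134.46.128.0/17 (134.46.128.0 - 134.46.255.255) does not contain 150.46.158.95
Longest matching prefix is /15 -> next hop DMZ-FW.

DMZ-FW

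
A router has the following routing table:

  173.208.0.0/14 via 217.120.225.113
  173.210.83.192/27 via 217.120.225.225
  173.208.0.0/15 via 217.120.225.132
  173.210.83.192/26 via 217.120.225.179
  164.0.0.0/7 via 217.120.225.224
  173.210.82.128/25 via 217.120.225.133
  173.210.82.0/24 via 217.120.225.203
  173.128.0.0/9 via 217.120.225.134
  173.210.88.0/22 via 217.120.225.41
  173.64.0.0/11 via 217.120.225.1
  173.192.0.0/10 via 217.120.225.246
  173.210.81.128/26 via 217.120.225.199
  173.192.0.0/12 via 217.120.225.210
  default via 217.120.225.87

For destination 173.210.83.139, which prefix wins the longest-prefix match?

Entries matching 173.210.83.139:
  0.0.0.0/0 (default, matches everything)
  173.128.0.0/9 (173.128.0.0 - 173.255.255.255)
  173.192.0.0/10 (173.192.0.0 - 173.255.255.255)
  173.208.0.0/14 (173.208.0.0 - 173.211.255.255)
Most specific is 173.208.0.0/14.

173.208.0.0/14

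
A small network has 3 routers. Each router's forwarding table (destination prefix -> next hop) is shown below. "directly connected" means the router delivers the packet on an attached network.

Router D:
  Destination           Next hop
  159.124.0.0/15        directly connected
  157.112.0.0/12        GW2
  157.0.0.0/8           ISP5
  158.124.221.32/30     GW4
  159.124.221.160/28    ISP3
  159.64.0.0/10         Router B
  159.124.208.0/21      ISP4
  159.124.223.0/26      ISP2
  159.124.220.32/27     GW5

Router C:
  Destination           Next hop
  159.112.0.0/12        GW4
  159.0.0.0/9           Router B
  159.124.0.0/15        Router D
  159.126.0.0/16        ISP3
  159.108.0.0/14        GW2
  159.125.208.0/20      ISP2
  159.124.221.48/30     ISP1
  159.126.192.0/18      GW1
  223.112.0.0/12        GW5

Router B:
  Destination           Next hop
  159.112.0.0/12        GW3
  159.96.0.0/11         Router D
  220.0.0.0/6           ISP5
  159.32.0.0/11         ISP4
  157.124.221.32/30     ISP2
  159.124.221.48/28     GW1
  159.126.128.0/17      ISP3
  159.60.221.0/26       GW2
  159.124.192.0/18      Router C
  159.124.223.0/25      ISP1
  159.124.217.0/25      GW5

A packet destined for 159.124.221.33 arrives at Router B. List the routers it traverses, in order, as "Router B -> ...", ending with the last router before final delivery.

Router B -> Router C -> Router D

At Router B: longest match for 159.124.221.33 is 159.124.192.0/18 -> Router C
At Router C: longest match for 159.124.221.33 is 159.124.0.0/15 -> Router D
At Router D: longest match for 159.124.221.33 is 159.124.0.0/15 -> directly connected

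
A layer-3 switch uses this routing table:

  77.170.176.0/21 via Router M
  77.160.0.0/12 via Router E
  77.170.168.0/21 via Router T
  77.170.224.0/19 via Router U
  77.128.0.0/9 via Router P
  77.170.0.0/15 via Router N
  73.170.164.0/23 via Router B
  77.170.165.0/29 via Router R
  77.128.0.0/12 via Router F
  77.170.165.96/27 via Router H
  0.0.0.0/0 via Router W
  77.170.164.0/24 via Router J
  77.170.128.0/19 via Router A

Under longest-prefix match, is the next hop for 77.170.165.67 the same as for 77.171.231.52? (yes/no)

77.170.165.67: longest match 77.170.0.0/15 -> Router N
77.171.231.52: longest match 77.170.0.0/15 -> Router N

yes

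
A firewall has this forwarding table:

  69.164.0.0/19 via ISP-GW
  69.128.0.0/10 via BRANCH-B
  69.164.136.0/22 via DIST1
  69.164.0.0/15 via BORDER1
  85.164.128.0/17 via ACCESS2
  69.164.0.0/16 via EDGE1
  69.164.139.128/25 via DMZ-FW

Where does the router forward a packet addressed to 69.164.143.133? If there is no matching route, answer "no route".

EDGE1

Routes whose prefix contains 69.164.143.133:
  69.128.0.0/10 (69.128.0.0 - 69.191.255.255) -> BRANCH-B
  69.164.0.0/15 (69.164.0.0 - 69.165.255.255) -> BORDER1
  69.164.0.0/16 (69.164.0.0 - 69.164.255.255) -> EDGE1
More-specific entries that do NOT match:
  69.164.139.128/25 (69.164.139.128 - 69.164.139.255) does not contain 69.164.143.133
  69.164.136.0/22 (69.164.136.0 - 69.164.139.255) does not contain 69.164.143.133
  69.164.0.0/19 (69.164.0.0 - 69.164.31.255) does not contain 69.164.143.133
  85.164.128.0/17 (85.164.128.0 - 85.164.255.255) does not contain 69.164.143.133
Longest matching prefix is /16 -> next hop EDGE1.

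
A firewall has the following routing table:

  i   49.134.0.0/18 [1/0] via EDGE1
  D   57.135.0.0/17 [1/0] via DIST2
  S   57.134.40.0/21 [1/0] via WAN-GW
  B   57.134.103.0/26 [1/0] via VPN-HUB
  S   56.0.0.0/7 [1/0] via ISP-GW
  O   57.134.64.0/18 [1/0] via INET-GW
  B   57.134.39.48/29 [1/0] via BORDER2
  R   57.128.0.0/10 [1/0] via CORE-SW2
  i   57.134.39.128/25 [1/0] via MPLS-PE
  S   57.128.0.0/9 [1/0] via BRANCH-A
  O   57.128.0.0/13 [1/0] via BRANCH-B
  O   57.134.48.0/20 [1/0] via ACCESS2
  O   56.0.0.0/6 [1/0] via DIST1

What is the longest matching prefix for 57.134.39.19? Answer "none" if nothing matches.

57.128.0.0/13

Entries matching 57.134.39.19:
  56.0.0.0/6 (56.0.0.0 - 59.255.255.255)
  56.0.0.0/7 (56.0.0.0 - 57.255.255.255)
  57.128.0.0/9 (57.128.0.0 - 57.255.255.255)
  57.128.0.0/10 (57.128.0.0 - 57.191.255.255)
  57.128.0.0/13 (57.128.0.0 - 57.135.255.255)
Most specific is 57.128.0.0/13.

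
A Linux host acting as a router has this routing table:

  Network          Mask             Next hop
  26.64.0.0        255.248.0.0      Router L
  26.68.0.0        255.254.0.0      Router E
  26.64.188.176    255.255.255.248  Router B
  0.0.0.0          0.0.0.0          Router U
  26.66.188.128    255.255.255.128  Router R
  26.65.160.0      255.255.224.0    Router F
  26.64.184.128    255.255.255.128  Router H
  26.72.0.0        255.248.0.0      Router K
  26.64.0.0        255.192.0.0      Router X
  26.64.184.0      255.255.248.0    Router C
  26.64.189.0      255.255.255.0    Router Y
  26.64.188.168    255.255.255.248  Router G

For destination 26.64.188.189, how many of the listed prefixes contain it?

Prefixes containing 26.64.188.189:
  0.0.0.0/0 (default, matches everything)
  26.64.0.0/10 (26.64.0.0 - 26.127.255.255)
  26.64.0.0/13 (26.64.0.0 - 26.71.255.255)
  26.64.184.0/21 (26.64.184.0 - 26.64.191.255)
Total matching entries: 4.

4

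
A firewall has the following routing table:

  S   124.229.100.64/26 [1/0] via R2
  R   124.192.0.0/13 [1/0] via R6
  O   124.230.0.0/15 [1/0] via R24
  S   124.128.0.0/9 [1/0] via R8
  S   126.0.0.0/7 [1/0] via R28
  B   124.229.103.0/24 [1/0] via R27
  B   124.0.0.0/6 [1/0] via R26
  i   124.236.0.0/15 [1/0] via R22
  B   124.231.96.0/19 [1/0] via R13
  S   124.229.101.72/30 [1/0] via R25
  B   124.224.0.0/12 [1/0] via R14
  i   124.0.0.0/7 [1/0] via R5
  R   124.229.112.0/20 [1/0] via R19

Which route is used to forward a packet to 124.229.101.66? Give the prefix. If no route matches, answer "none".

124.224.0.0/12

Entries matching 124.229.101.66:
  124.0.0.0/6 (124.0.0.0 - 127.255.255.255)
  124.0.0.0/7 (124.0.0.0 - 125.255.255.255)
  124.128.0.0/9 (124.128.0.0 - 124.255.255.255)
  124.224.0.0/12 (124.224.0.0 - 124.239.255.255)
Most specific is 124.224.0.0/12.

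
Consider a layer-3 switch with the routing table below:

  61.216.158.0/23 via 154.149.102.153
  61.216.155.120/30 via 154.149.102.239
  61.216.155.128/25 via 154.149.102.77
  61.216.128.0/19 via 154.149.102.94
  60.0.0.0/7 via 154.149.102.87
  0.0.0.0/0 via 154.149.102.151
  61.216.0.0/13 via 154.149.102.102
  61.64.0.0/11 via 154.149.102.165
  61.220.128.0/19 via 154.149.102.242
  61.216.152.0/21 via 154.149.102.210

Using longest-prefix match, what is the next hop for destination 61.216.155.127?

154.149.102.210

Routes whose prefix contains 61.216.155.127:
  0.0.0.0/0 (default, matches everything) -> 154.149.102.151
  60.0.0.0/7 (60.0.0.0 - 61.255.255.255) -> 154.149.102.87
  61.216.0.0/13 (61.216.0.0 - 61.223.255.255) -> 154.149.102.102
  61.216.128.0/19 (61.216.128.0 - 61.216.159.255) -> 154.149.102.94
  61.216.152.0/21 (61.216.152.0 - 61.216.159.255) -> 154.149.102.210
More-specific entries that do NOT match:
  61.216.155.120/30 (61.216.155.120 - 61.216.155.123) does not contain 61.216.155.127
  61.216.155.128/25 (61.216.155.128 - 61.216.155.255) does not contain 61.216.155.127
  61.216.158.0/23 (61.216.158.0 - 61.216.159.255) does not contain 61.216.155.127
Longest matching prefix is /21 -> next hop 154.149.102.210.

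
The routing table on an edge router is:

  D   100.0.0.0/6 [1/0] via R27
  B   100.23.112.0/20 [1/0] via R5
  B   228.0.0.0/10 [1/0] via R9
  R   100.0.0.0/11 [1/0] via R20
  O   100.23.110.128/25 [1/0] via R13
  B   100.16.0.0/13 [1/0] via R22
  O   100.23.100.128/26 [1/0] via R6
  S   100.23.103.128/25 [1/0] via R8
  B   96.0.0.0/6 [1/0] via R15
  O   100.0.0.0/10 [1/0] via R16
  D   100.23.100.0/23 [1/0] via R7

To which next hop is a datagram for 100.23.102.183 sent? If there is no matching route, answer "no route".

R22

Routes whose prefix contains 100.23.102.183:
  100.0.0.0/6 (100.0.0.0 - 103.255.255.255) -> R27
  100.0.0.0/10 (100.0.0.0 - 100.63.255.255) -> R16
  100.0.0.0/11 (100.0.0.0 - 100.31.255.255) -> R20
  100.16.0.0/13 (100.16.0.0 - 100.23.255.255) -> R22
More-specific entries that do NOT match:
  100.23.100.128/26 (100.23.100.128 - 100.23.100.191) does not contain 100.23.102.183
  100.23.110.128/25 (100.23.110.128 - 100.23.110.255) does not contain 100.23.102.183
  100.23.103.128/25 (100.23.103.128 - 100.23.103.255) does not contain 100.23.102.183
  100.23.100.0/23 (100.23.100.0 - 100.23.101.255) does not contain 100.23.102.183
  100.23.112.0/20 (100.23.112.0 - 100.23.127.255) does not contain 100.23.102.183
Longest matching prefix is /13 -> next hop R22.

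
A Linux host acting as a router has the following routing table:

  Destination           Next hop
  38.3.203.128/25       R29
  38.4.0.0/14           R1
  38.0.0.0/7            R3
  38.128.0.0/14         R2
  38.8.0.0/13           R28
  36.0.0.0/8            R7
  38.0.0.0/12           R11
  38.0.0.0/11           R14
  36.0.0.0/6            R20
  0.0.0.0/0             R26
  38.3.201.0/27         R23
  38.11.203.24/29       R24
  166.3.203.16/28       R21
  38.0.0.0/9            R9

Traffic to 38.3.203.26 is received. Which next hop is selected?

R11

Routes whose prefix contains 38.3.203.26:
  0.0.0.0/0 (default, matches everything) -> R26
  36.0.0.0/6 (36.0.0.0 - 39.255.255.255) -> R20
  38.0.0.0/7 (38.0.0.0 - 39.255.255.255) -> R3
  38.0.0.0/9 (38.0.0.0 - 38.127.255.255) -> R9
  38.0.0.0/11 (38.0.0.0 - 38.31.255.255) -> R14
  38.0.0.0/12 (38.0.0.0 - 38.15.255.255) -> R11
More-specific entries that do NOT match:
  38.11.203.24/29 (38.11.203.24 - 38.11.203.31) does not contain 38.3.203.26
  166.3.203.16/28 (166.3.203.16 - 166.3.203.31) does not contain 38.3.203.26
  38.3.201.0/27 (38.3.201.0 - 38.3.201.31) does not contain 38.3.203.26
  38.3.203.128/25 (38.3.203.128 - 38.3.203.255) does not contain 38.3.203.26
  38.4.0.0/14 (38.4.0.0 - 38.7.255.255) does not contain 38.3.203.26
  38.128.0.0/14 (38.128.0.0 - 38.131.255.255) does not contain 38.3.203.26
  38.8.0.0/13 (38.8.0.0 - 38.15.255.255) does not contain 38.3.203.26
Longest matching prefix is /12 -> next hop R11.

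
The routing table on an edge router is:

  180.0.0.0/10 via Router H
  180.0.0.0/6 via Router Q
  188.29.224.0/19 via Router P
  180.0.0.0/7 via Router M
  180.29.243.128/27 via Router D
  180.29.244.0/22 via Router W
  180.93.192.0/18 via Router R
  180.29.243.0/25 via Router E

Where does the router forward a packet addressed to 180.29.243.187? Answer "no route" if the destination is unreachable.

Routes whose prefix contains 180.29.243.187:
  180.0.0.0/6 (180.0.0.0 - 183.255.255.255) -> Router Q
  180.0.0.0/7 (180.0.0.0 - 181.255.255.255) -> Router M
  180.0.0.0/10 (180.0.0.0 - 180.63.255.255) -> Router H
More-specific entries that do NOT match:
  180.29.243.128/27 (180.29.243.128 - 180.29.243.159) does not contain 180.29.243.187
  180.29.243.0/25 (180.29.243.0 - 180.29.243.127) does not contain 180.29.243.187
  180.29.244.0/22 (180.29.244.0 - 180.29.247.255) does not contain 180.29.243.187
  188.29.224.0/19 (188.29.224.0 - 188.29.255.255) does not contain 180.29.243.187
  180.93.192.0/18 (180.93.192.0 - 180.93.255.255) does not contain 180.29.243.187
Longest matching prefix is /10 -> next hop Router H.

Router H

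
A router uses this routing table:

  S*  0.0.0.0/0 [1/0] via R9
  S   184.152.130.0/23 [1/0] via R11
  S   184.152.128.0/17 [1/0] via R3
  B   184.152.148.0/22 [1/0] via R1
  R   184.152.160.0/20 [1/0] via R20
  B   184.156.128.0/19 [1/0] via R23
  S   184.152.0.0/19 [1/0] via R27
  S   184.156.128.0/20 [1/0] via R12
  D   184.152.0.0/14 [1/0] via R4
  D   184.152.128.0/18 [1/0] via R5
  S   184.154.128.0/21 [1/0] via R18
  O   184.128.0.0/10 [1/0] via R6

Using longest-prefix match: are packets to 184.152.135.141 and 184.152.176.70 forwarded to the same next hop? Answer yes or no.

yes

184.152.135.141: longest match 184.152.128.0/18 -> R5
184.152.176.70: longest match 184.152.128.0/18 -> R5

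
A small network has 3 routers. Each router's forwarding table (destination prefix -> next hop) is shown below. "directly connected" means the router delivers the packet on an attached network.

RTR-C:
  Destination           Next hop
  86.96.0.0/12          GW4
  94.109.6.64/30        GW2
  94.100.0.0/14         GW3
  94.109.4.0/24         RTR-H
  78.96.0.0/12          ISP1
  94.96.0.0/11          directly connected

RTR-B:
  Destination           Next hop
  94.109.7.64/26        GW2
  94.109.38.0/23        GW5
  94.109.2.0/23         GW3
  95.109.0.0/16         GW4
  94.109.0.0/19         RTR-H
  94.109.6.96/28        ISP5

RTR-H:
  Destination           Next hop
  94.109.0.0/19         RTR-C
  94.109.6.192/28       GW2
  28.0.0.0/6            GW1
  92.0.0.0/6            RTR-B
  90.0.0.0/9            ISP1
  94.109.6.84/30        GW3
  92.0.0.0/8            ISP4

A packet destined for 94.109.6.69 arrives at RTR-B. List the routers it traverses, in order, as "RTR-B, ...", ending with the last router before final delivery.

RTR-B, RTR-H, RTR-C

At RTR-B: longest match for 94.109.6.69 is 94.109.0.0/19 -> RTR-H
At RTR-H: longest match for 94.109.6.69 is 94.109.0.0/19 -> RTR-C
At RTR-C: longest match for 94.109.6.69 is 94.96.0.0/11 -> directly connected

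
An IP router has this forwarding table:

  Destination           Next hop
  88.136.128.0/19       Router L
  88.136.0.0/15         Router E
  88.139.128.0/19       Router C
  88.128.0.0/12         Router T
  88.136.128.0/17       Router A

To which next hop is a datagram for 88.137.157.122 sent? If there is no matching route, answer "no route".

Router E

Routes whose prefix contains 88.137.157.122:
  88.128.0.0/12 (88.128.0.0 - 88.143.255.255) -> Router T
  88.136.0.0/15 (88.136.0.0 - 88.137.255.255) -> Router E
More-specific entries that do NOT match:
  88.136.128.0/19 (88.136.128.0 - 88.136.159.255) does not contain 88.137.157.122
  88.139.128.0/19 (88.139.128.0 - 88.139.159.255) does not contain 88.137.157.122
  88.136.128.0/17 (88.136.128.0 - 88.136.255.255) does not contain 88.137.157.122
Longest matching prefix is /15 -> next hop Router E.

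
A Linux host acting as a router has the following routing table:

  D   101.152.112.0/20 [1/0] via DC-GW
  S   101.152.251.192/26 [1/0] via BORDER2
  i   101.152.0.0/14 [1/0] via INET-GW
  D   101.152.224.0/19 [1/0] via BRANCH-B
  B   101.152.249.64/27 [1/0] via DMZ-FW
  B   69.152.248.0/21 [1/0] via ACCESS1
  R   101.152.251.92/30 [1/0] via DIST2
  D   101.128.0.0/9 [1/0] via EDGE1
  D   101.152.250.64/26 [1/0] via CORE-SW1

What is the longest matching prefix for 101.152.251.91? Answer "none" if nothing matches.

101.152.224.0/19

Entries matching 101.152.251.91:
  101.128.0.0/9 (101.128.0.0 - 101.255.255.255)
  101.152.0.0/14 (101.152.0.0 - 101.155.255.255)
  101.152.224.0/19 (101.152.224.0 - 101.152.255.255)
Most specific is 101.152.224.0/19.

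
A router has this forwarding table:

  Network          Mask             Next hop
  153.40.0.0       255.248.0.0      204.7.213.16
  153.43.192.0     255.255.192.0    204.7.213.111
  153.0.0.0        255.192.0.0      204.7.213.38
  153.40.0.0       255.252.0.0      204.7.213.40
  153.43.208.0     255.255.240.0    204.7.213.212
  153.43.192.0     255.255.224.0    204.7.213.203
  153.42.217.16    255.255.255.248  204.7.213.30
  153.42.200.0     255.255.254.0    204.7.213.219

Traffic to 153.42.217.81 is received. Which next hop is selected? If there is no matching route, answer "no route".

Routes whose prefix contains 153.42.217.81:
  153.0.0.0/10 (153.0.0.0 - 153.63.255.255) -> 204.7.213.38
  153.40.0.0/13 (153.40.0.0 - 153.47.255.255) -> 204.7.213.16
  153.40.0.0/14 (153.40.0.0 - 153.43.255.255) -> 204.7.213.40
More-specific entries that do NOT match:
  153.42.217.16/29 (153.42.217.16 - 153.42.217.23) does not contain 153.42.217.81
  153.42.200.0/23 (153.42.200.0 - 153.42.201.255) does not contain 153.42.217.81
  153.43.208.0/20 (153.43.208.0 - 153.43.223.255) does not contain 153.42.217.81
  153.43.192.0/19 (153.43.192.0 - 153.43.223.255) does not contain 153.42.217.81
  153.43.192.0/18 (153.43.192.0 - 153.43.255.255) does not contain 153.42.217.81
Longest matching prefix is /14 -> next hop 204.7.213.40.

204.7.213.40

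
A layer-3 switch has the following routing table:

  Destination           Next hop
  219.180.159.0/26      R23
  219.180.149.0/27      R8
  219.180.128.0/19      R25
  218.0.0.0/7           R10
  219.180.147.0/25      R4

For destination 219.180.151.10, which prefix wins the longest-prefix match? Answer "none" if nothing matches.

219.180.128.0/19

Entries matching 219.180.151.10:
  218.0.0.0/7 (218.0.0.0 - 219.255.255.255)
  219.180.128.0/19 (219.180.128.0 - 219.180.159.255)
Most specific is 219.180.128.0/19.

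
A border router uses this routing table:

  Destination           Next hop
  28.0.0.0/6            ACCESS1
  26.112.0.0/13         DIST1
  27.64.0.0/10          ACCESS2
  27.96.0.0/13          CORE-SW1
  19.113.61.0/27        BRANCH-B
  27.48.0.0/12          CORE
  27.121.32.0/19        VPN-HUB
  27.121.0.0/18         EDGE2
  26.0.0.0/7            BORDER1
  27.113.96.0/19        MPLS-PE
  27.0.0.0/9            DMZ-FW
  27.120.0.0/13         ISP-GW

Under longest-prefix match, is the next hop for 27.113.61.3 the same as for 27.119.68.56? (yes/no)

yes

27.113.61.3: longest match 27.64.0.0/10 -> ACCESS2
27.119.68.56: longest match 27.64.0.0/10 -> ACCESS2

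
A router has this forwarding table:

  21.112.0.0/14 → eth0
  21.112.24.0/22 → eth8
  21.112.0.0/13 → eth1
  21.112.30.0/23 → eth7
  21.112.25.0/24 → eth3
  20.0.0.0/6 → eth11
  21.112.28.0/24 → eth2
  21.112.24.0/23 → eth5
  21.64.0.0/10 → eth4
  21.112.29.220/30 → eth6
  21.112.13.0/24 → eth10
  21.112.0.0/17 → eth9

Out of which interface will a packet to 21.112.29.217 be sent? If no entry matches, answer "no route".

Routes whose prefix contains 21.112.29.217:
  20.0.0.0/6 (20.0.0.0 - 23.255.255.255) -> eth11
  21.64.0.0/10 (21.64.0.0 - 21.127.255.255) -> eth4
  21.112.0.0/13 (21.112.0.0 - 21.119.255.255) -> eth1
  21.112.0.0/14 (21.112.0.0 - 21.115.255.255) -> eth0
  21.112.0.0/17 (21.112.0.0 - 21.112.127.255) -> eth9
More-specific entries that do NOT match:
  21.112.29.220/30 (21.112.29.220 - 21.112.29.223) does not contain 21.112.29.217
  21.112.25.0/24 (21.112.25.0 - 21.112.25.255) does not contain 21.112.29.217
  21.112.28.0/24 (21.112.28.0 - 21.112.28.255) does not contain 21.112.29.217
  21.112.13.0/24 (21.112.13.0 - 21.112.13.255) does not contain 21.112.29.217
  21.112.30.0/23 (21.112.30.0 - 21.112.31.255) does not contain 21.112.29.217
  21.112.24.0/23 (21.112.24.0 - 21.112.25.255) does not contain 21.112.29.217
  21.112.24.0/22 (21.112.24.0 - 21.112.27.255) does not contain 21.112.29.217
Longest matching prefix is /17 -> interface eth9.

eth9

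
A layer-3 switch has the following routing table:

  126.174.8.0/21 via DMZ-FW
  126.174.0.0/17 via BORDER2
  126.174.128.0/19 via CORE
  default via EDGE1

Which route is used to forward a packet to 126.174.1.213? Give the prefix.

126.174.0.0/17

Entries matching 126.174.1.213:
  0.0.0.0/0 (default, matches everything)
  126.174.0.0/17 (126.174.0.0 - 126.174.127.255)
Most specific is 126.174.0.0/17.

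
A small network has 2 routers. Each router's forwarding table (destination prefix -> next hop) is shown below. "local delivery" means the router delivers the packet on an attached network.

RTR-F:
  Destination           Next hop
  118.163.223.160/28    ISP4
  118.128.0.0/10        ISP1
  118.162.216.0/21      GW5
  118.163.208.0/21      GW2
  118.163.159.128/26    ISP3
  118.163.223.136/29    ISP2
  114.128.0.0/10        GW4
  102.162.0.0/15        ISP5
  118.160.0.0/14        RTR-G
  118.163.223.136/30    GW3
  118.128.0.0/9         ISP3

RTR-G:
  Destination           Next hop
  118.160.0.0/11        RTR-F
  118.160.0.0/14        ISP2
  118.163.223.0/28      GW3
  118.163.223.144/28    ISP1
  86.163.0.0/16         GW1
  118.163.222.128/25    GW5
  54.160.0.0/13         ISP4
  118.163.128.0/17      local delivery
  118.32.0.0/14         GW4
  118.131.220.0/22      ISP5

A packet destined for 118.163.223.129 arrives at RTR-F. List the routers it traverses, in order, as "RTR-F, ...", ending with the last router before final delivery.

At RTR-F: longest match for 118.163.223.129 is 118.160.0.0/14 -> RTR-G
At RTR-G: longest match for 118.163.223.129 is 118.163.128.0/17 -> local delivery

RTR-F, RTR-G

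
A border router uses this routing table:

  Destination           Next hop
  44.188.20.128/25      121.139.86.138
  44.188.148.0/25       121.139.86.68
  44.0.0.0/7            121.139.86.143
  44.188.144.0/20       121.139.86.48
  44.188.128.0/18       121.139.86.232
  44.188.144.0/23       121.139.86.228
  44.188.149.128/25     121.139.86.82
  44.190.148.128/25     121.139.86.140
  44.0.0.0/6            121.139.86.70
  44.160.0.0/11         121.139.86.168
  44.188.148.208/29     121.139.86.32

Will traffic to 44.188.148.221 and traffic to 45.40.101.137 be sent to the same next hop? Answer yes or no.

no

44.188.148.221: longest match 44.188.144.0/20 -> 121.139.86.48
45.40.101.137: longest match 44.0.0.0/7 -> 121.139.86.143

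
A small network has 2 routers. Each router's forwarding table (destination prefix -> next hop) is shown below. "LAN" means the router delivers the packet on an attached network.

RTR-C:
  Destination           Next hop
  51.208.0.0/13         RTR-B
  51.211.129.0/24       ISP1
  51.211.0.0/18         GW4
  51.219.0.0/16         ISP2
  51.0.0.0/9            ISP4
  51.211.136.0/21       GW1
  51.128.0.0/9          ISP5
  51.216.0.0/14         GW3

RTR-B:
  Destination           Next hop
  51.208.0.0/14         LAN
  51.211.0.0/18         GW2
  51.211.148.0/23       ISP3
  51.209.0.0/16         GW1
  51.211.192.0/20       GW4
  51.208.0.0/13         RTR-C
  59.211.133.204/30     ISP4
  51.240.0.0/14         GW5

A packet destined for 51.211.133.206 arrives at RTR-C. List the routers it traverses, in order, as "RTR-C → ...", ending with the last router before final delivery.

At RTR-C: longest match for 51.211.133.206 is 51.208.0.0/13 -> RTR-B
At RTR-B: longest match for 51.211.133.206 is 51.208.0.0/14 -> LAN

RTR-C → RTR-B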